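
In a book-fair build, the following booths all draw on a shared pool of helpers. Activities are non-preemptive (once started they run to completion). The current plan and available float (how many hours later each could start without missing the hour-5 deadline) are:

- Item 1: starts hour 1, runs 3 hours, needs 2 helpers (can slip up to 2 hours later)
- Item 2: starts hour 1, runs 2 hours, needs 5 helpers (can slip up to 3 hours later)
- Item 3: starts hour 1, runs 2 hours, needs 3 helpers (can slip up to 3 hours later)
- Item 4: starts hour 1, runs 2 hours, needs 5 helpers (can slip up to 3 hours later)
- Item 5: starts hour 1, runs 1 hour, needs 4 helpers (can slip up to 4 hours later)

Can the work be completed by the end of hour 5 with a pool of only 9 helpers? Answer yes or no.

yes

Schedule Item 1@1, Item 2@1, Item 3@4, Item 4@3, Item 5@5: h1:7  h2:7  h3:7  h4:8  h5:7 — peak 8 ≤ 9.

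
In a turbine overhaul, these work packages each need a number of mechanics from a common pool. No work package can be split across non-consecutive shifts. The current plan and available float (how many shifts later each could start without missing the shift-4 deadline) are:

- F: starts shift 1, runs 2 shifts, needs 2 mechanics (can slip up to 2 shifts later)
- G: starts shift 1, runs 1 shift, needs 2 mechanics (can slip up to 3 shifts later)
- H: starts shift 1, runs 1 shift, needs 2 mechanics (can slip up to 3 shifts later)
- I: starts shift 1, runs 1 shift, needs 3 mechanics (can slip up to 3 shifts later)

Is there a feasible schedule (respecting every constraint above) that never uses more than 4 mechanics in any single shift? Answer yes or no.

Schedule F@1, G@1, H@2, I@3: s1:4  s2:4  s3:3  s4:0 — peak 4 ≤ 4.

yes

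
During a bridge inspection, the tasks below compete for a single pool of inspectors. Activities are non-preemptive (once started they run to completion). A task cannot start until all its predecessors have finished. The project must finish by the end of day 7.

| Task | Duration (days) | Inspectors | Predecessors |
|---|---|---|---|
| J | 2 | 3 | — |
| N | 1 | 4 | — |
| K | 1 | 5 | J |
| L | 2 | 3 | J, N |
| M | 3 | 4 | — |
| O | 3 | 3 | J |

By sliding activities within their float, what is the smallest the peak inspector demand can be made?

7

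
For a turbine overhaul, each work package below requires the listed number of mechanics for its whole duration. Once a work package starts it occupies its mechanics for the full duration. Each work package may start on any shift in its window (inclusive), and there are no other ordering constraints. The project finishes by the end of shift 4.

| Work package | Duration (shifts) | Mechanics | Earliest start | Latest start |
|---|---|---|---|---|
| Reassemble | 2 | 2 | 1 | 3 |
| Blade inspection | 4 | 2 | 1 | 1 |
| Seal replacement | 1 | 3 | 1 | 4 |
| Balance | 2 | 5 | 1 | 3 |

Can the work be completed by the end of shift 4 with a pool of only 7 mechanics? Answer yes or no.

Schedule Reassemble@1, Blade inspection@1, Seal replacement@1, Balance@3: s1:7  s2:4  s3:7  s4:7 — peak 7 ≤ 7.

yes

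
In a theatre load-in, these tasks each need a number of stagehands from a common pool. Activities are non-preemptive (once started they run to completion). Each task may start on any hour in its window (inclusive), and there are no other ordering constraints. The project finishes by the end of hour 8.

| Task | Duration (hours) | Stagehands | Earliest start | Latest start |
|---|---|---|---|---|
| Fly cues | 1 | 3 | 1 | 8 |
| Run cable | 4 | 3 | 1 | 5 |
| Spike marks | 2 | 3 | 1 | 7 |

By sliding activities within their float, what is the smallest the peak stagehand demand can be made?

Early-start (Fly cues@1, Run cable@1, Spike marks@1) gives peak 9: h1:9  h2:6  h3:3  h4:3  h5:0  h6:0  h7:0  h8:0.
Shift Run cable→2, Spike marks→6.
Schedule Fly cues@1, Run cable@2, Spike marks@6: h1:3  h2:3  h3:3  h4:3  h5:3  h6:3  h7:3  h8:0 — peak 3.
Total stagehand-hours = 21 over 8 hours ⇒ peak ≥ ⌈21/8⌉ = 3, so 3 is optimal.

3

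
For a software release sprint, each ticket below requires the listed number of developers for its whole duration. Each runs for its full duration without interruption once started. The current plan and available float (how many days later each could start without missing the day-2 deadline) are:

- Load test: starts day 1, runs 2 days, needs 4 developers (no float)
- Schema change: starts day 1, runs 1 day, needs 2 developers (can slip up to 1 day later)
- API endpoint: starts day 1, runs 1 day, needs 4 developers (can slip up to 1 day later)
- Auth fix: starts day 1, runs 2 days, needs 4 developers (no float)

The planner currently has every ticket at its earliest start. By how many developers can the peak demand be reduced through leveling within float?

Early-start peak: d1:14  d2:8 ⇒ 14.
Leveled (Load test@1, Schema change@1, API endpoint@2, Auth fix@1): d1:10  d2:12 ⇒ 12.
Reduction 14 − 12 = 2.

2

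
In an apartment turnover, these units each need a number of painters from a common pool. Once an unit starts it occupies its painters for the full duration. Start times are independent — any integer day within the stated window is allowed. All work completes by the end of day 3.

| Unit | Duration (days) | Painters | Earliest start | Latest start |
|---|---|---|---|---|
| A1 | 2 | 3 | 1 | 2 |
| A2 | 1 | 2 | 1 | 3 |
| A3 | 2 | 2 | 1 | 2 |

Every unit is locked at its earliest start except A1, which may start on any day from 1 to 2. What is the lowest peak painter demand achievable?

5

A1@1: d1:7  d2:5  d3:0 → peak 7
A1@2: d1:4  d2:5  d3:3 → peak 5
Best is A1@2, peak 5.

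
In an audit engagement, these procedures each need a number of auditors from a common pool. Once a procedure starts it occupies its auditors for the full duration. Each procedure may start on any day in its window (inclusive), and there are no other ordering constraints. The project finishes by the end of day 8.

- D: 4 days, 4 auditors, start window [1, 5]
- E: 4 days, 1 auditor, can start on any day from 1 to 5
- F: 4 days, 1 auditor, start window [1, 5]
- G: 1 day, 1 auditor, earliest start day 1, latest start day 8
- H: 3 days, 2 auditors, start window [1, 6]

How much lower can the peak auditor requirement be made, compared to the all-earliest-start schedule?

5

Early-start peak: d1:9  d2:8  d3:8  d4:6  d5:0  d6:0  d7:0  d8:0 ⇒ 9.
Leveled (D@1, E@5, F@5, G@5, H@6): d1:4  d2:4  d3:4  d4:4  d5:3  d6:4  d7:4  d8:4 ⇒ 4.
Reduction 9 − 4 = 5.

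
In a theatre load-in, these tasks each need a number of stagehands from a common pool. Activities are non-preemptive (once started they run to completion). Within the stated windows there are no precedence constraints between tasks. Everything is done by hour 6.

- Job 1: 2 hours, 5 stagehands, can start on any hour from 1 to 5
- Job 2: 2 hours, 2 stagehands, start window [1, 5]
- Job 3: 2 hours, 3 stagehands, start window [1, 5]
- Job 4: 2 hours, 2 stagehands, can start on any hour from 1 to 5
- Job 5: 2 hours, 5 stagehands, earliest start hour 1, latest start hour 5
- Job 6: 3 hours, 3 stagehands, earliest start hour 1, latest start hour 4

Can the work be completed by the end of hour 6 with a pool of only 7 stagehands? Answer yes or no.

Total stagehand-hours = 43; over 6 hours the average is 43/6 > 7, so some hour must exceed 7.

no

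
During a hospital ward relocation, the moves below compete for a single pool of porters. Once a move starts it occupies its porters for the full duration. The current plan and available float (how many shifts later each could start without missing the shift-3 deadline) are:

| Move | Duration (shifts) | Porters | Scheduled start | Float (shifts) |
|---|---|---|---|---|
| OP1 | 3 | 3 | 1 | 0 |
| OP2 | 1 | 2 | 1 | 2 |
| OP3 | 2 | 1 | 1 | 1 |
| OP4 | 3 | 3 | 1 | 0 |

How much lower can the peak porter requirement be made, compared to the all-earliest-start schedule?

Early-start peak: s1:9  s2:7  s3:6 ⇒ 9.
Leveled (OP1@1, OP2@1, OP3@2, OP4@1): s1:8  s2:7  s3:7 ⇒ 8.
Reduction 9 − 8 = 1.

1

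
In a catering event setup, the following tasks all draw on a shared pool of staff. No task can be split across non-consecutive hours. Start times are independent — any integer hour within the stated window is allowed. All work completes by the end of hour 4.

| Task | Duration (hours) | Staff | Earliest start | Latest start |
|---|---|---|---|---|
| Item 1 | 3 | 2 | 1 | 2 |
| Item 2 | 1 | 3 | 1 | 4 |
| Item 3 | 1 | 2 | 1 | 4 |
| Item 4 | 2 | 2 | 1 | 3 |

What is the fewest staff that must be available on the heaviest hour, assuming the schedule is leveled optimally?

Early-start (Item 1@1, Item 2@1, Item 3@1, Item 4@1) gives peak 9: h1:9  h2:4  h3:2  h4:0.
Shift Item 2→4, Item 4→2.
Schedule Item 1@1, Item 2@4, Item 3@1, Item 4@2: h1:4  h2:4  h3:4  h4:3 — peak 4.
Total staffer-hours = 15 over 4 hours ⇒ peak ≥ ⌈15/4⌉ = 4, so 4 is optimal.

4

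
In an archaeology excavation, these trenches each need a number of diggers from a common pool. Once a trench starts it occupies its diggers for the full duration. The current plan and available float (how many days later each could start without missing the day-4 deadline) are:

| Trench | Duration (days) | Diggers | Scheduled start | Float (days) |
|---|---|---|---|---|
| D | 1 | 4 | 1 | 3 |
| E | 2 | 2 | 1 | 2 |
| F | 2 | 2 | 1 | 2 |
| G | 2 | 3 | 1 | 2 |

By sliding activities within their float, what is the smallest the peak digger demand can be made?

6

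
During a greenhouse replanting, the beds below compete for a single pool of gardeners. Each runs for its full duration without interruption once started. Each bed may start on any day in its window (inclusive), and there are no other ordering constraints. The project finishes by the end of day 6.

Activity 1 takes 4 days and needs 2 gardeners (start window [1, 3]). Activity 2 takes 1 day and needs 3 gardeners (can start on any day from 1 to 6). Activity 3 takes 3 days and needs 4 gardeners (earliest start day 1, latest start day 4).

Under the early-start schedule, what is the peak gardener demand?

9

Early-start schedule: Activity 1@1, Activity 2@1, Activity 3@1.
Load per day: day 1: 9, day 2: 6, day 3: 6, day 4: 2, day 5: 0, day 6: 0.
Peak is 9.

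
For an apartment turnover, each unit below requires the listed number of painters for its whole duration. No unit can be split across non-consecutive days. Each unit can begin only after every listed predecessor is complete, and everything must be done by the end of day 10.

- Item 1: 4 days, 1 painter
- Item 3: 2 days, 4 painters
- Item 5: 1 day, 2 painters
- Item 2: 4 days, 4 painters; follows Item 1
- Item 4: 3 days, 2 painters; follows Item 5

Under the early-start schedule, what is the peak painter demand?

Early-start schedule: Item 1@1, Item 3@1, Item 5@1, Item 2@5, Item 4@2.
Load per day: day 1: 7, day 2: 7, day 3: 3, day 4: 3, day 5: 4, day 6: 4, day 7: 4, day 8: 4, day 9: 0, day 10: 0.
Peak is 7.

7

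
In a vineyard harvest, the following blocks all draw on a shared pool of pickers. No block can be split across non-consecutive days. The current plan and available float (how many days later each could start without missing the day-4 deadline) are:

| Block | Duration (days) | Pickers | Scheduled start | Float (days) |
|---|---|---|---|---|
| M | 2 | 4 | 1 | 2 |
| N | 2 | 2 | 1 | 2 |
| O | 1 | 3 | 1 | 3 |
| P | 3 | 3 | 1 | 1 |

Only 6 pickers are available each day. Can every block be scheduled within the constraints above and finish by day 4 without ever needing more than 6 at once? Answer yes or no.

The minimum achievable peak is 7; 6 < 7, so no feasible schedule stays within the cap.

no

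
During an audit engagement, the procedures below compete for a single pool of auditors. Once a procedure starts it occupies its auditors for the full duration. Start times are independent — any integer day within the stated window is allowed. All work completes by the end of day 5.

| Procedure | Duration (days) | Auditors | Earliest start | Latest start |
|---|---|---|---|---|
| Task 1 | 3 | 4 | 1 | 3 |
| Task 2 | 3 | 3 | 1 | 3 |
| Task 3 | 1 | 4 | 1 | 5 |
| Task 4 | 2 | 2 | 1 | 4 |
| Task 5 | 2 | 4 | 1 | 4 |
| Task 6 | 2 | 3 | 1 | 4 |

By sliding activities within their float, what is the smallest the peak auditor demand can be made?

Early-start (Task 1@1, Task 2@1, Task 3@1, Task 4@1, Task 5@1, Task 6@1) gives peak 20: d1:20  d2:16  d3:7  d4:0  d5:0.
Shift Task 3→4, Task 4→3, Task 5→4.
Schedule Task 1@1, Task 2@1, Task 3@4, Task 4@3, Task 5@4, Task 6@1: d1:10  d2:10  d3:9  d4:10  d5:4 — peak 10.

10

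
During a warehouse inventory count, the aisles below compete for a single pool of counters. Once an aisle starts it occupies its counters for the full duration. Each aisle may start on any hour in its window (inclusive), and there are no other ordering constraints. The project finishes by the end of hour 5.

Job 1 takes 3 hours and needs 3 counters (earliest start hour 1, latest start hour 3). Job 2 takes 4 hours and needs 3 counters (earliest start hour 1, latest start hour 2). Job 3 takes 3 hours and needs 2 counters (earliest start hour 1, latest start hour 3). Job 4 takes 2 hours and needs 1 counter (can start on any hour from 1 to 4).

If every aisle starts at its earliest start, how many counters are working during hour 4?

3

At early start, hour 4 has: Job 2.
Demand: 3 = 3.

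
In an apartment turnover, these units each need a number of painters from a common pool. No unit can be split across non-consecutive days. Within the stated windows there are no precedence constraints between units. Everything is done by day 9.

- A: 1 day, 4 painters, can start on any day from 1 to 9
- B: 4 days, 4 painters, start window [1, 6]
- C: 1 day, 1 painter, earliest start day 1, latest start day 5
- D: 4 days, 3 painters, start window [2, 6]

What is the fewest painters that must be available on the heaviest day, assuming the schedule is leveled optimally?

4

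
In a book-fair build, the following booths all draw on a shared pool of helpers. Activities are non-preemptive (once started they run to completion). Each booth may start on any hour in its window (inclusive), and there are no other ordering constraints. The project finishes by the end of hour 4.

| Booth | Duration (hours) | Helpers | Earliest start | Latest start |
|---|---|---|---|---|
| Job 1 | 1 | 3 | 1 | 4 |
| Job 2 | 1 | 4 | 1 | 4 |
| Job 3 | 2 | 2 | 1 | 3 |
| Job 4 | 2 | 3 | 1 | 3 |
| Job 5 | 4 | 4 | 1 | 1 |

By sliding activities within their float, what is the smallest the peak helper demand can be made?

Early-start (Job 1@1, Job 2@1, Job 3@1, Job 4@1, Job 5@1) gives peak 16: h1:16  h2:9  h3:4  h4:4.
Shift Job 2→2, Job 3→3, Job 4→3.
Schedule Job 1@1, Job 2@2, Job 3@3, Job 4@3, Job 5@1: h1:7  h2:8  h3:9  h4:9 — peak 9.
Total helper-hours = 33 over 4 hours ⇒ peak ≥ ⌈33/4⌉ = 9, so 9 is optimal.

9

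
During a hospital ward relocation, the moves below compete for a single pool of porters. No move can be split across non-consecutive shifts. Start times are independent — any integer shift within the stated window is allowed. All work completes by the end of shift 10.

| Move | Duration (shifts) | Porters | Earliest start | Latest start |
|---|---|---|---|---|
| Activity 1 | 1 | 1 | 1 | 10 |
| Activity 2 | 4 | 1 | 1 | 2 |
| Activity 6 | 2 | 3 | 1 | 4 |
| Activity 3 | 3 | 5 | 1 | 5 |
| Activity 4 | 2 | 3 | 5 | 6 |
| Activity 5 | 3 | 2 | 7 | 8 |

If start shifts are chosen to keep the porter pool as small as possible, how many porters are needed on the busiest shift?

6

Early-start (Activity 1@1, Activity 2@1, Activity 6@1, Activity 3@1, Activity 4@5, Activity 5@7) gives peak 10: s1:10  s2:9  s3:6  s4:1  s5:3  s6:3  s7:2  s8:2  s9:2  s10:0.
Shift Activity 3→3, Activity 4→6.
Schedule Activity 1@1, Activity 2@1, Activity 6@1, Activity 3@3, Activity 4@6, Activity 5@7: s1:5  s2:4  s3:6  s4:6  s5:5  s6:3  s7:5  s8:2  s9:2  s10:0 — peak 6.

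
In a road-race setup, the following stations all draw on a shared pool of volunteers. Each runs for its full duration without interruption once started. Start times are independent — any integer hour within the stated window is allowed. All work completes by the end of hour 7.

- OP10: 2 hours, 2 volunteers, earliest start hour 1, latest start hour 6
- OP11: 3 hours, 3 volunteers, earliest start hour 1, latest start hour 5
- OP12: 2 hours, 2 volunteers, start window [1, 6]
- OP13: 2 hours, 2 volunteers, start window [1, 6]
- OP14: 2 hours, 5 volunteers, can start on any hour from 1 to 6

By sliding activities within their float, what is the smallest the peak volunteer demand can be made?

5

Early-start (OP10@1, OP11@1, OP12@1, OP13@1, OP14@1) gives peak 14: h1:14  h2:14  h3:3  h4:0  h5:0  h6:0  h7:0.
Shift OP12→3, OP13→4, OP14→6.
Schedule OP10@1, OP11@1, OP12@3, OP13@4, OP14@6: h1:5  h2:5  h3:5  h4:4  h5:2  h6:5  h7:5 — peak 5.
Total volunteer-hours = 31 over 7 hours ⇒ peak ≥ ⌈31/7⌉ = 5, so 5 is optimal.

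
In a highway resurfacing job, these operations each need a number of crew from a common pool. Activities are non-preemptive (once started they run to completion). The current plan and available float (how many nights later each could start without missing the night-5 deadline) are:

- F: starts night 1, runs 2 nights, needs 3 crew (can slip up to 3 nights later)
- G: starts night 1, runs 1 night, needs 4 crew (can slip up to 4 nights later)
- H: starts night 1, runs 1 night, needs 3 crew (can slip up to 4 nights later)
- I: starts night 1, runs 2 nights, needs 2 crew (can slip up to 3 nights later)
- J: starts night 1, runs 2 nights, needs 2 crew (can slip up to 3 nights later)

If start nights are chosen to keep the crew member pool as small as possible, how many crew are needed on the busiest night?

Early-start (F@1, G@1, H@1, I@1, J@1) gives peak 14: n1:14  n2:7  n3:0  n4:0  n5:0.
Shift G→3, H→4, J→4.
Schedule F@1, G@3, H@4, I@1, J@4: n1:5  n2:5  n3:4  n4:5  n5:2 — peak 5.
Total crew member-nights = 21 over 5 nights ⇒ peak ≥ ⌈21/5⌉ = 5, so 5 is optimal.

5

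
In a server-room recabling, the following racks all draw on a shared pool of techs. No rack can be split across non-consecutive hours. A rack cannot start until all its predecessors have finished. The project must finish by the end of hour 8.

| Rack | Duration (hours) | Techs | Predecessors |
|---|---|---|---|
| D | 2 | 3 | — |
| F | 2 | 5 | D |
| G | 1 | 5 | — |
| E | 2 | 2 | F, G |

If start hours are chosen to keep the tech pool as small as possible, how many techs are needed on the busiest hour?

Early-start (D@1, F@3, G@1, E@5) gives peak 8: h1:8  h2:3  h3:5  h4:5  h5:2  h6:2  h7:0  h8:0.
Shift G→5, E→6.
Schedule D@1, F@3, G@5, E@6: h1:3  h2:3  h3:5  h4:5  h5:5  h6:2  h7:2  h8:0 — peak 5.

5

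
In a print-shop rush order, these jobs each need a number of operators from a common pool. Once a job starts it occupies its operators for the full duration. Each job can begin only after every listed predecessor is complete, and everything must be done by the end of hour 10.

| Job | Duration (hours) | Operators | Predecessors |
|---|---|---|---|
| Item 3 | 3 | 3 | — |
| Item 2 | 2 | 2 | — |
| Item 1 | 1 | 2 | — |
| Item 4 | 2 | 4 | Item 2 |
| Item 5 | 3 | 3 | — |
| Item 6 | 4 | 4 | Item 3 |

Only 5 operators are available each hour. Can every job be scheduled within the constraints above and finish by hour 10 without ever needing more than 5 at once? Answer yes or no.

no

The minimum achievable peak is 6; 5 < 6, so no feasible schedule stays within the cap.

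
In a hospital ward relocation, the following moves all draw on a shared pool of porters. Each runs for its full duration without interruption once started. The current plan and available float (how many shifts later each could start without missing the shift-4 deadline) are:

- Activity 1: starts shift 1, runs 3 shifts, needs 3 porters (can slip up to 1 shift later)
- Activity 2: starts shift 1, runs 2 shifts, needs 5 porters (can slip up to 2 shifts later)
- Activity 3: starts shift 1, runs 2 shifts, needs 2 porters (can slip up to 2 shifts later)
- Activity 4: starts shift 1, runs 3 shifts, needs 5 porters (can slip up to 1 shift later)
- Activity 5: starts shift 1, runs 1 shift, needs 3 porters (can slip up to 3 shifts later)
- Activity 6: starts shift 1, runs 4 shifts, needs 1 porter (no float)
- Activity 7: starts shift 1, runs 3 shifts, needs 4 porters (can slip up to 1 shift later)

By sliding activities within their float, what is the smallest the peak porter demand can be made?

18

Early-start (Activity 1@1, Activity 2@1, Activity 3@1, Activity 4@1, Activity 5@1, Activity 6@1, Activity 7@1) gives peak 23: s1:23  s2:20  s3:13  s4:1.
Shift Activity 3→3, Activity 7→2.
Schedule Activity 1@1, Activity 2@1, Activity 3@3, Activity 4@1, Activity 5@1, Activity 6@1, Activity 7@2: s1:17  s2:18  s3:15  s4:7 — peak 18.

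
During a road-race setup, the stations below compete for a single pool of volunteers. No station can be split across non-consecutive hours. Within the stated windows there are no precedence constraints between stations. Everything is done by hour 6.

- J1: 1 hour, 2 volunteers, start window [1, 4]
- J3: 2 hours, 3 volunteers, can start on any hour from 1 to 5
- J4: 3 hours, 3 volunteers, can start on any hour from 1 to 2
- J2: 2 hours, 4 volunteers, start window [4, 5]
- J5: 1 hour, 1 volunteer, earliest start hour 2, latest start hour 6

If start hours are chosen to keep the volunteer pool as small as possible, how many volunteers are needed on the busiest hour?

6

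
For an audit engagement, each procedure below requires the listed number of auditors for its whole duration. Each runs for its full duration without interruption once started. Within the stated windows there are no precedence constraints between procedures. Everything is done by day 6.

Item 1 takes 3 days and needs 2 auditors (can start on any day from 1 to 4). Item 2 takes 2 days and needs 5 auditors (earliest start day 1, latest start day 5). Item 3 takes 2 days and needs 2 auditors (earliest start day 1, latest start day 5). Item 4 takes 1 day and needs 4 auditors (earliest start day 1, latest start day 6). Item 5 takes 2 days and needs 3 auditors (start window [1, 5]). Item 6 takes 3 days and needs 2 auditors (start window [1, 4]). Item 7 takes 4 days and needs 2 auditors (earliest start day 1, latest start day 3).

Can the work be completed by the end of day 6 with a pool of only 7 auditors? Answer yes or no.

no

Total auditor-days = 44; over 6 days the average is 44/6 > 7, so some day must exceed 7.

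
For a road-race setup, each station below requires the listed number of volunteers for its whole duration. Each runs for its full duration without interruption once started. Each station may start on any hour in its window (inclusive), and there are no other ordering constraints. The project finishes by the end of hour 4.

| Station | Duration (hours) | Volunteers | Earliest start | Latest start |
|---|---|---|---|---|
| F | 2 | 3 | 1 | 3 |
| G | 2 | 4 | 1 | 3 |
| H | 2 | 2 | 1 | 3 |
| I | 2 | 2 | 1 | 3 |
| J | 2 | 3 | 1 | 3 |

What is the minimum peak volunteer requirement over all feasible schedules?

Early-start (F@1, G@1, H@1, I@1, J@1) gives peak 14: h1:14  h2:14  h3:0  h4:0.
Shift H→3, I→3, J→3.
Schedule F@1, G@1, H@3, I@3, J@3: h1:7  h2:7  h3:7  h4:7 — peak 7.
Total volunteer-hours = 28 over 4 hours ⇒ peak ≥ ⌈28/4⌉ = 7, so 7 is optimal.

7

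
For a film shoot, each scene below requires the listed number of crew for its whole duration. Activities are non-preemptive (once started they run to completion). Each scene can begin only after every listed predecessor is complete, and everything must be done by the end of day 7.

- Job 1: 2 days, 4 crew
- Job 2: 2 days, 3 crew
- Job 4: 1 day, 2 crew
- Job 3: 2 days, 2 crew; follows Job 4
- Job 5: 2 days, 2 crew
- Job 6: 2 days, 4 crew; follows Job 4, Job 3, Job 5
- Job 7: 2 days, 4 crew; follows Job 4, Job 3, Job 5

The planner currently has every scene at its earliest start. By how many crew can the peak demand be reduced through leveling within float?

3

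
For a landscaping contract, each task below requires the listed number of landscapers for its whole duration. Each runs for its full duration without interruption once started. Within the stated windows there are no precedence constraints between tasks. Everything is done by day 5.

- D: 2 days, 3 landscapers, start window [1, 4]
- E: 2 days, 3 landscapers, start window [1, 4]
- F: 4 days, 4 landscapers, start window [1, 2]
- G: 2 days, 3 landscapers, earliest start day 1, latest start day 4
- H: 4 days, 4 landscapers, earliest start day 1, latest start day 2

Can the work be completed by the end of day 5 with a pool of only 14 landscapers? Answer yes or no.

yes

Schedule D@1, E@1, F@1, G@3, H@1: d1:14  d2:14  d3:11  d4:11  d5:0 — peak 14 ≤ 14.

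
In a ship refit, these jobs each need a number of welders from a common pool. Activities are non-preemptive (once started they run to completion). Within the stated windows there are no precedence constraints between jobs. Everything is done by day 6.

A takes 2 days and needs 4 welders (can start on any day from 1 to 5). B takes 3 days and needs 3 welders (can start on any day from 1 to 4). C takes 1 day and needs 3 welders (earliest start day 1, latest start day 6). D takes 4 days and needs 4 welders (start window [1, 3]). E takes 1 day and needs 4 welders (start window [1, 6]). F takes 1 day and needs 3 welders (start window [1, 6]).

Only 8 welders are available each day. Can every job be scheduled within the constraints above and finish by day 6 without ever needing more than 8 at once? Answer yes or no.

Schedule A@1, B@1, C@4, D@3, E@5, F@6: d1:7  d2:7  d3:7  d4:7  d5:8  d6:7 — peak 8 ≤ 8.

yes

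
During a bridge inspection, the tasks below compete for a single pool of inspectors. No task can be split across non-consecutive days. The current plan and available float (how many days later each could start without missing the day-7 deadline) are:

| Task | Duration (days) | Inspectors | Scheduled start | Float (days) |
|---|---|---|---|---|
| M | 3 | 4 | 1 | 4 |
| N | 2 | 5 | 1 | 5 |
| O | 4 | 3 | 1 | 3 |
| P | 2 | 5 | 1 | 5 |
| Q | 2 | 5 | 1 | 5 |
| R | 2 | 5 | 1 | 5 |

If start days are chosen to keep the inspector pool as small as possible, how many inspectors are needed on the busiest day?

Early-start (M@1, N@1, O@1, P@1, Q@1, R@1) gives peak 27: d1:27  d2:27  d3:7  d4:3  d5:0  d6:0  d7:0.
Shift P→3, Q→5, R→5.
Schedule M@1, N@1, O@1, P@3, Q@5, R@5: d1:12  d2:12  d3:12  d4:8  d5:10  d6:10  d7:0 — peak 12.

12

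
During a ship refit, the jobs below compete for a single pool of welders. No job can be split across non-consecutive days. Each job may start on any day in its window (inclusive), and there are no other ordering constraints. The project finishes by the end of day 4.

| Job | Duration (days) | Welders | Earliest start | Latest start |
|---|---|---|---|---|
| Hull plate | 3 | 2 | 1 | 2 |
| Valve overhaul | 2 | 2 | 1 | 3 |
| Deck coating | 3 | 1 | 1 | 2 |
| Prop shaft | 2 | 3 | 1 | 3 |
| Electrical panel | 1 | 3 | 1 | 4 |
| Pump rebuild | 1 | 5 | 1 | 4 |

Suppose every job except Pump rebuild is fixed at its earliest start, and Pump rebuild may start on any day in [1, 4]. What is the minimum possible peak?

11

Pump rebuild@1: d1:16  d2:8  d3:3  d4:0 → peak 16
Pump rebuild@2: d1:11  d2:13  d3:3  d4:0 → peak 13
Pump rebuild@3: d1:11  d2:8  d3:8  d4:0 → peak 11
Pump rebuild@4: d1:11  d2:8  d3:3  d4:5 → peak 11
Best is Pump rebuild@3, peak 11.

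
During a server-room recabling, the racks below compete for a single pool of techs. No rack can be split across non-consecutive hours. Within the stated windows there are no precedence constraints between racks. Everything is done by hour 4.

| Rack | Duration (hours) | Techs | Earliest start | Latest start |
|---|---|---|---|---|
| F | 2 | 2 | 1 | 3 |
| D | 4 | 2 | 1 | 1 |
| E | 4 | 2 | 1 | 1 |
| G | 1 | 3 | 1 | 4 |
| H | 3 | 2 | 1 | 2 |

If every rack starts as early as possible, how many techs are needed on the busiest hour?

11

Early-start schedule: F@1, D@1, E@1, G@1, H@1.
Load per hour: hour 1: 11, hour 2: 8, hour 3: 6, hour 4: 4.
Peak is 11.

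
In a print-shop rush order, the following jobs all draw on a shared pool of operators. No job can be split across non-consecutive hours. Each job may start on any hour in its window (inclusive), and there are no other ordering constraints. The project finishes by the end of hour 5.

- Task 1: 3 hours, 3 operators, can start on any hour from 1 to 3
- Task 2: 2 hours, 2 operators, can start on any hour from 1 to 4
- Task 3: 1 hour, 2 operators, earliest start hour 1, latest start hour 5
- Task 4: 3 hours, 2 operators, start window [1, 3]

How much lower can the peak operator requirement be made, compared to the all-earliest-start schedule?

Early-start peak: h1:9  h2:7  h3:5  h4:0  h5:0 ⇒ 9.
Leveled (Task 1@1, Task 2@1, Task 3@4, Task 4@3): h1:5  h2:5  h3:5  h4:4  h5:2 ⇒ 5.
Reduction 9 − 5 = 4.

4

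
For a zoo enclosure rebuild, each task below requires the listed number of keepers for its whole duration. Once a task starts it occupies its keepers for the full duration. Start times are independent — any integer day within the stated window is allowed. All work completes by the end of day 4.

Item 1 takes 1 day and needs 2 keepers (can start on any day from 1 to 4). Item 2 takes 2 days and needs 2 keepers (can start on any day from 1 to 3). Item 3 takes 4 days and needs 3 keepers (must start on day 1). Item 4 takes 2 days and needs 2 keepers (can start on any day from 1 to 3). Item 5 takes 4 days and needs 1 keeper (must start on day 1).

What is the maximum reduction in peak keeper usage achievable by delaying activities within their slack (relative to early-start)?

Early-start peak: d1:10  d2:8  d3:4  d4:4 ⇒ 10.
Leveled (Item 1@1, Item 2@1, Item 3@1, Item 4@2, Item 5@1): d1:8  d2:8  d3:6  d4:4 ⇒ 8.
Reduction 10 − 8 = 2.

2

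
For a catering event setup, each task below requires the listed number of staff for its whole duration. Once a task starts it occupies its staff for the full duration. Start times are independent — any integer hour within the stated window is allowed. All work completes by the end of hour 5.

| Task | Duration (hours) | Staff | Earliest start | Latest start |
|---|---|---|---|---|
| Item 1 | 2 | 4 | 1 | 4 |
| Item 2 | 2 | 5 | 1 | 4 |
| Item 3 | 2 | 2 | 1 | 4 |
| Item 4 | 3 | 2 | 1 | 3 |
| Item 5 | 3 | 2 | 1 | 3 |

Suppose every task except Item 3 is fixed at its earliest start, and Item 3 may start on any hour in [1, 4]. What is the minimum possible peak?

Item 3@1: h1:15  h2:15  h3:4  h4:0  h5:0 → peak 15
Item 3@2: h1:13  h2:15  h3:6  h4:0  h5:0 → peak 15
Item 3@3: h1:13  h2:13  h3:6  h4:2  h5:0 → peak 13
Item 3@4: h1:13  h2:13  h3:4  h4:2  h5:2 → peak 13
Best is Item 3@3, peak 13.

13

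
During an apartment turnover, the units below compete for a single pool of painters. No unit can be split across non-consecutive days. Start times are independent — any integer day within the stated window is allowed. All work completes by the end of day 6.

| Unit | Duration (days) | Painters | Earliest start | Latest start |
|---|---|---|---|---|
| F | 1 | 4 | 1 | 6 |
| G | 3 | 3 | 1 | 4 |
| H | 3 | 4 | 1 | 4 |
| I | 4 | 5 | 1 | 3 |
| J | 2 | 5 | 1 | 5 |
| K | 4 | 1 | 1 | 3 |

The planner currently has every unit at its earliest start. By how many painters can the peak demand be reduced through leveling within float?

Early-start peak: d1:22  d2:18  d3:13  d4:6  d5:0  d6:0 ⇒ 22.
Leveled (F@1, G@1, H@4, I@1, J@5, K@2): d1:12  d2:9  d3:9  d4:10  d5:10  d6:9 ⇒ 12.
Reduction 22 − 12 = 10.

10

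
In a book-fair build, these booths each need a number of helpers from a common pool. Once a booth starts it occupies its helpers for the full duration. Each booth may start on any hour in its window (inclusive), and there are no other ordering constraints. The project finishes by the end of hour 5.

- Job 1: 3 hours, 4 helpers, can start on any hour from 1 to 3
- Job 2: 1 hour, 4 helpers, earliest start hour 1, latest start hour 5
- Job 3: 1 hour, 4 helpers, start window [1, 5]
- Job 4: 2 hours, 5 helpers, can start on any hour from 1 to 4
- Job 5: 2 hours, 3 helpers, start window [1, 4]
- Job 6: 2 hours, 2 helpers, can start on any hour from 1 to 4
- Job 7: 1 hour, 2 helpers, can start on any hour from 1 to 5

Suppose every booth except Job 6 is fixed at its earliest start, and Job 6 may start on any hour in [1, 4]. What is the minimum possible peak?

Job 6@1: h1:24  h2:14  h3:4  h4:0  h5:0 → peak 24
Job 6@2: h1:22  h2:14  h3:6  h4:0  h5:0 → peak 22
Job 6@3: h1:22  h2:12  h3:6  h4:2  h5:0 → peak 22
Job 6@4: h1:22  h2:12  h3:4  h4:2  h5:2 → peak 22
Best is Job 6@2, peak 22.

22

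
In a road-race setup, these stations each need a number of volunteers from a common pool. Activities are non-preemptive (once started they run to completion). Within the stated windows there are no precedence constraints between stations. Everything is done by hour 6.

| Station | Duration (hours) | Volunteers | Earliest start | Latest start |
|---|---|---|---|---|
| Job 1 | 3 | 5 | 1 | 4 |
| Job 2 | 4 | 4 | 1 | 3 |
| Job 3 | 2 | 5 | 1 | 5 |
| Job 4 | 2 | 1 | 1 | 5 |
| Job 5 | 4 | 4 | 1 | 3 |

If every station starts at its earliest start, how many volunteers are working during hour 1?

At early start, hour 1 has: Job 1, Job 2, Job 3, Job 4, Job 5.
Demand: 5 + 4 + 5 + 1 + 4 = 19.

19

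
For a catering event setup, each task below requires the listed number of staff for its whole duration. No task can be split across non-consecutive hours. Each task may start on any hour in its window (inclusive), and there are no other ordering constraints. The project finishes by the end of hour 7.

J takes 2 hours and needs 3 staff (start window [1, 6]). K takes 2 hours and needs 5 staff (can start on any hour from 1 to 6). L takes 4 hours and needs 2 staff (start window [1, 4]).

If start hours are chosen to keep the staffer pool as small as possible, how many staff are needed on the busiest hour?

5

Early-start (J@1, K@1, L@1) gives peak 10: h1:10  h2:10  h3:2  h4:2  h5:0  h6:0  h7:0.
Shift K→5.
Schedule J@1, K@5, L@1: h1:5  h2:5  h3:2  h4:2  h5:5  h6:5  h7:0 — peak 5.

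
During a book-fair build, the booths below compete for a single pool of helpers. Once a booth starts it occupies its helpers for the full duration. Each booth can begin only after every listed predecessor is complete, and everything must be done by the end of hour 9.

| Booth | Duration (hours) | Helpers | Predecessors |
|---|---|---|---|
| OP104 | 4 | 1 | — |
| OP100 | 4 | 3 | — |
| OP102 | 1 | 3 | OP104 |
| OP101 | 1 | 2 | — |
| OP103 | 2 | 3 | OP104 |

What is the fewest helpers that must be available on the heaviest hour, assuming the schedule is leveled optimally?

4

Early-start (OP104@1, OP100@1, OP102@5, OP101@1, OP103@5) gives peak 6: h1:6  h2:4  h3:4  h4:4  h5:6  h6:3  h7:0  h8:0  h9:0.
Shift OP101→6, OP103→7.
Schedule OP104@1, OP100@1, OP102@5, OP101@6, OP103@7: h1:4  h2:4  h3:4  h4:4  h5:3  h6:2  h7:3  h8:3  h9:0 — peak 4.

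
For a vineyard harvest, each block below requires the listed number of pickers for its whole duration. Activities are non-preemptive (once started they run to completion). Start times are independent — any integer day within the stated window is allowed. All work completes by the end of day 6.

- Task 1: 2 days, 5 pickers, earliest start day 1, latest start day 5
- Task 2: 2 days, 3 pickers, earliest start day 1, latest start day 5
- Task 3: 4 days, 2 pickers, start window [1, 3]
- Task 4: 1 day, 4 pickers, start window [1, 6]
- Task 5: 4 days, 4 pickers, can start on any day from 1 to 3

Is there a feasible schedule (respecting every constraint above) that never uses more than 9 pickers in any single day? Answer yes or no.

yes

Schedule Task 1@1, Task 2@2, Task 3@3, Task 4@1, Task 5@3: d1:9  d2:8  d3:9  d4:6  d5:6  d6:6 — peak 9 ≤ 9.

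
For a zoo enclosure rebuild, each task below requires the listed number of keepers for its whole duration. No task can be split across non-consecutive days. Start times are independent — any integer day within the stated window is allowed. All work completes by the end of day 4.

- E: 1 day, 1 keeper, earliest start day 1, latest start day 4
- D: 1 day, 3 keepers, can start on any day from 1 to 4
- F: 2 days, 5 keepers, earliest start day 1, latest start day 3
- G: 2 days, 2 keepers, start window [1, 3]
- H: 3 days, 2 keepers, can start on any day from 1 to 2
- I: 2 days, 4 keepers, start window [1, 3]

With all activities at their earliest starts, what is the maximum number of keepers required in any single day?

Early-start schedule: E@1, D@1, F@1, G@1, H@1, I@1.
Load per day: day 1: 17, day 2: 13, day 3: 2, day 4: 0.
Peak is 17.

17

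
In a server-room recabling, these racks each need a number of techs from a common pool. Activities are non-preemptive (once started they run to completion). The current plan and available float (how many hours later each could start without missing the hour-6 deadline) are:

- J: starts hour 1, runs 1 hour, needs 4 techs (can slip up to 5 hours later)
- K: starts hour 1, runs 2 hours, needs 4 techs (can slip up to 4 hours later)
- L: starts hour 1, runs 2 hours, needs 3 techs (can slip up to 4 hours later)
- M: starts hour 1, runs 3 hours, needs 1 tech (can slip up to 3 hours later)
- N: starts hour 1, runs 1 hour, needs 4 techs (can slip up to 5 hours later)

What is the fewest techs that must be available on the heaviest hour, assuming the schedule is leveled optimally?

Early-start (J@1, K@1, L@1, M@1, N@1) gives peak 16: h1:16  h2:8  h3:1  h4:0  h5:0  h6:0.
Shift K→2, L→4, N→6.
Schedule J@1, K@2, L@4, M@1, N@6: h1:5  h2:5  h3:5  h4:3  h5:3  h6:4 — peak 5.
Total tech-hours = 25 over 6 hours ⇒ peak ≥ ⌈25/6⌉ = 5, so 5 is optimal.

5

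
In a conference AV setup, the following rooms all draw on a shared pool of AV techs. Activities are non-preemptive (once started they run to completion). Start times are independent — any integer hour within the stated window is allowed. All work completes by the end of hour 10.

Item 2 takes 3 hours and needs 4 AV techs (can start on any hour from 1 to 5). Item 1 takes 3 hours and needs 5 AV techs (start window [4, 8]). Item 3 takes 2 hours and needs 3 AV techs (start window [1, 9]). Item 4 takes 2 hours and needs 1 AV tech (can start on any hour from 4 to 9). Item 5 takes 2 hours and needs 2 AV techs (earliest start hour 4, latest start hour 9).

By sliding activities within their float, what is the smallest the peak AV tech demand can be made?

5

Early-start (Item 2@1, Item 1@4, Item 3@1, Item 4@4, Item 5@4) gives peak 8: h1:7  h2:7  h3:4  h4:8  h5:8  h6:5  h7:0  h8:0  h9:0  h10:0.
Shift Item 3→7, Item 4→7, Item 5→9.
Schedule Item 2@1, Item 1@4, Item 3@7, Item 4@7, Item 5@9: h1:4  h2:4  h3:4  h4:5  h5:5  h6:5  h7:4  h8:4  h9:2  h10:2 — peak 5.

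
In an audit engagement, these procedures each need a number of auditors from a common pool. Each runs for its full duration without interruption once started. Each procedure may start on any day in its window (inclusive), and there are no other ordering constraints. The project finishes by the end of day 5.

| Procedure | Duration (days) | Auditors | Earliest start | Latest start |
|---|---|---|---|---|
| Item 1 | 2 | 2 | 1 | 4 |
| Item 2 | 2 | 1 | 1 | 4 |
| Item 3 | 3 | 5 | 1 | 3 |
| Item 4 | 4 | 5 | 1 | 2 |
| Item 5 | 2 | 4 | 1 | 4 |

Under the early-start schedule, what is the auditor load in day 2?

At early start, day 2 has: Item 1, Item 2, Item 3, Item 4, Item 5.
Demand: 2 + 1 + 5 + 5 + 4 = 17.

17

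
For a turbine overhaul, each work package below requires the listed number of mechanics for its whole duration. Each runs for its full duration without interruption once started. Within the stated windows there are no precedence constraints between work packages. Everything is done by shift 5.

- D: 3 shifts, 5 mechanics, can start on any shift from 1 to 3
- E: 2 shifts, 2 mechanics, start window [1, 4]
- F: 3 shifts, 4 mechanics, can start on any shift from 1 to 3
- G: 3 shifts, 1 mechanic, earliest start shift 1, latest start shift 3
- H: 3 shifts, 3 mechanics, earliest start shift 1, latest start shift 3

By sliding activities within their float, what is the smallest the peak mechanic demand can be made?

Early-start (D@1, E@1, F@1, G@1, H@1) gives peak 15: s1:15  s2:15  s3:13  s4:0  s5:0.
Shift H→3.
Schedule D@1, E@1, F@1, G@1, H@3: s1:12  s2:12  s3:13  s4:3  s5:3 — peak 13.

13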